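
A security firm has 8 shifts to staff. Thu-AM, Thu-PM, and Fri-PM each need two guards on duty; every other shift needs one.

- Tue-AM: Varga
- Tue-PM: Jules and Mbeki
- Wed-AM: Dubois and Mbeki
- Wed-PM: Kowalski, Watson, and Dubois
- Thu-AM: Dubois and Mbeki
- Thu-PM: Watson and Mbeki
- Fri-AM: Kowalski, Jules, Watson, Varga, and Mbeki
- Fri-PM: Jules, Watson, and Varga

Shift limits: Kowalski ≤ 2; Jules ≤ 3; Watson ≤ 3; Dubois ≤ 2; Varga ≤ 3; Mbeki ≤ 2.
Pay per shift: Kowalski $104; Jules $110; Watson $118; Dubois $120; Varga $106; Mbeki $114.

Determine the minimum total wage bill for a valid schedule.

$1226

Tue-AM can only be covered by Varga, so that assignment is forced.
Thu-AM can only be covered by Dubois and Mbeki, so that assignment is forced.
Thu-PM can only be covered by Watson and Mbeki, so that assignment is forced.
Picking the cheapest available guard for each shift independently would cost $1220, but that ignores the shift limits.
An optimal schedule: Tue-AM→Varga, Tue-PM→Jules, Wed-AM→Dubois, Wed-PM→Kowalski, Thu-AM→Mbeki+Dubois, Thu-PM→Mbeki+Watson, Fri-AM→Kowalski, Fri-PM→Varga+Jules.
Total: 106 + 110 + 120 + 104 + 114 + 120 + 114 + 118 + 104 + 106 + 110 = $1226.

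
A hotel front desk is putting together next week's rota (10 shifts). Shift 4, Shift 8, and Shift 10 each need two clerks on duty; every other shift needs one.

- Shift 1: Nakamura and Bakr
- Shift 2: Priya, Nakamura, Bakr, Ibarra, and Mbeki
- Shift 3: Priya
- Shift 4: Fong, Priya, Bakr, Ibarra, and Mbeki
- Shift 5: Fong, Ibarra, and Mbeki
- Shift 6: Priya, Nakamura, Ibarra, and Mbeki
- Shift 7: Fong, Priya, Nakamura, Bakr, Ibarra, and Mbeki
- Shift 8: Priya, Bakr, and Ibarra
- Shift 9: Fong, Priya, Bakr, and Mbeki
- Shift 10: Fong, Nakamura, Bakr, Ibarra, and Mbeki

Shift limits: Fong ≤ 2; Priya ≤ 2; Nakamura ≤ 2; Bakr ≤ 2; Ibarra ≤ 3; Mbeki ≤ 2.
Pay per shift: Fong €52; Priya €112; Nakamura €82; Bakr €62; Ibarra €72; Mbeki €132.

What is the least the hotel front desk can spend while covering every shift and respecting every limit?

€1096

Shift 3 can only be covered by Priya, so that assignment is forced.
Picking the cheapest available clerk for each shift independently would cost €826, but that ignores the shift limits.
An optimal schedule: Shift 1→Nakamura, Shift 2→Bakr, Shift 3→Priya, Shift 4→Ibarra+Mbeki, Shift 5→Fong, Shift 6→Nakamura, Shift 7→Ibarra, Shift 8→Priya+Bakr, Shift 9→Fong, Shift 10→Ibarra+Mbeki.
Total: 82 + 62 + 112 + 72 + 132 + 52 + 82 + 72 + 112 + 62 + 52 + 72 + 132 = €1096.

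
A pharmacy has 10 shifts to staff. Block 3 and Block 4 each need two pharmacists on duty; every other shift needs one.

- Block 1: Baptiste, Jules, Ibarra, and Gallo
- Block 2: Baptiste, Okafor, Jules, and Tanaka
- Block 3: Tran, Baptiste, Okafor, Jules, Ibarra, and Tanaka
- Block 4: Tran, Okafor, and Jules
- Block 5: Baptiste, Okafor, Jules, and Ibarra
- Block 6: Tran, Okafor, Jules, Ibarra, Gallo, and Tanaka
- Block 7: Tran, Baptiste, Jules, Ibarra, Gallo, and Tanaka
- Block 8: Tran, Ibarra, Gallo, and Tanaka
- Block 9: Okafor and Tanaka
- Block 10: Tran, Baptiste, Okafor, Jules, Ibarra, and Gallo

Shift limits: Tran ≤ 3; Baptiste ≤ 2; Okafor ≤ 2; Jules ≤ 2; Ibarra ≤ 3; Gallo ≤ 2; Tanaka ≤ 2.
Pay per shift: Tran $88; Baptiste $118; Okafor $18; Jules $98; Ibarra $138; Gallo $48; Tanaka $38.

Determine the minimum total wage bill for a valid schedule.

Picking the cheapest available pharmacist for each shift independently would cost $376, but that ignores the shift limits.
An optimal schedule: Block 1→Gallo, Block 2→Tanaka, Block 3→Jules+Baptiste, Block 4→Okafor+Tran, Block 5→Jules, Block 6→Gallo, Block 7→Tran, Block 8→Tanaka, Block 9→Okafor, Block 10→Tran.
Total: 48 + 38 + 98 + 118 + 18 + 88 + 98 + 48 + 88 + 38 + 18 + 88 = $786.

$786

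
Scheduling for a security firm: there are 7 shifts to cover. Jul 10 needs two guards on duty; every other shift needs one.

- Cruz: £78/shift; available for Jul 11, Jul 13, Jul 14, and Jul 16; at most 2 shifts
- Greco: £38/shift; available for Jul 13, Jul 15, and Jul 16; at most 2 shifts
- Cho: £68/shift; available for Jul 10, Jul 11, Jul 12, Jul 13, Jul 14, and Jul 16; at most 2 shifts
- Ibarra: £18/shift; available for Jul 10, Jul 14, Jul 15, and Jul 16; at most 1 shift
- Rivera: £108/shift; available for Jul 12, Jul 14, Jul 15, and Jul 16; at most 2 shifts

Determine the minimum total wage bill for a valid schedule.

£494

Jul 10 can only be covered by Cho and Ibarra, so that assignment is forced.
Picking the cheapest available guard for each shift independently would cost £314, but that ignores the shift limits.
An optimal schedule: Jul 10→Cho+Ibarra, Jul 11→Cruz, Jul 12→Cho, Jul 13→Cruz, Jul 14→Rivera, Jul 15→Greco, Jul 16→Greco.
Total: 68 + 18 + 78 + 68 + 78 + 108 + 38 + 38 = £494.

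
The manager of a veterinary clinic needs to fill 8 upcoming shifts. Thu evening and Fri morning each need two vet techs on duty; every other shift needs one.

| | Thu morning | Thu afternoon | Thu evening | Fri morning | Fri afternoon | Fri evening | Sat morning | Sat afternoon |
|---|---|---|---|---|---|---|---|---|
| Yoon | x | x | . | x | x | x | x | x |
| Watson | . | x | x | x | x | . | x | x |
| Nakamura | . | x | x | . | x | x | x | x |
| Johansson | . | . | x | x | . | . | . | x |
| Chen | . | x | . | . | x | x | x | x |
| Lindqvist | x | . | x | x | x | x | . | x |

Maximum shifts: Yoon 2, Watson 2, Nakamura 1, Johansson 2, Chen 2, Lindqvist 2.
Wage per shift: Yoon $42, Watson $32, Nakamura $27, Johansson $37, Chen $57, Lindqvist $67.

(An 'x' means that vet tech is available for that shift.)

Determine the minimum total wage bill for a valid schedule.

Picking the cheapest available vet tech for each shift independently would cost $305, but that ignores the shift limits.
An optimal schedule: Thu morning→Yoon, Thu afternoon→Nakamura, Thu evening→Watson+Johansson, Fri morning→Johansson+Lindqvist, Fri afternoon→Chen, Fri evening→Yoon, Sat morning→Watson, Sat afternoon→Chen.
Total: 42 + 27 + 32 + 37 + 37 + 67 + 57 + 42 + 32 + 57 = $430.

$430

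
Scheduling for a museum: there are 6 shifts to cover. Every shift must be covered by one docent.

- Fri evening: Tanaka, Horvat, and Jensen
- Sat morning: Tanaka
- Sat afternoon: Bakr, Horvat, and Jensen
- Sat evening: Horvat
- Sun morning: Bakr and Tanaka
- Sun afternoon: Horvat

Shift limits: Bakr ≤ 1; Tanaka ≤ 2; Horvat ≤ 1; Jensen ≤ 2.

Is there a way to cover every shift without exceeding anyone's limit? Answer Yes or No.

Total capacity is 6 and 6 slots are needed, so capacity alone doesn't rule it out.
Shifts {Sat evening, Sun afternoon} need 2 worker-slots in total, but the docents available for any of those shifts (Horvat) can supply at most 1 among them. So no valid schedule exists.

No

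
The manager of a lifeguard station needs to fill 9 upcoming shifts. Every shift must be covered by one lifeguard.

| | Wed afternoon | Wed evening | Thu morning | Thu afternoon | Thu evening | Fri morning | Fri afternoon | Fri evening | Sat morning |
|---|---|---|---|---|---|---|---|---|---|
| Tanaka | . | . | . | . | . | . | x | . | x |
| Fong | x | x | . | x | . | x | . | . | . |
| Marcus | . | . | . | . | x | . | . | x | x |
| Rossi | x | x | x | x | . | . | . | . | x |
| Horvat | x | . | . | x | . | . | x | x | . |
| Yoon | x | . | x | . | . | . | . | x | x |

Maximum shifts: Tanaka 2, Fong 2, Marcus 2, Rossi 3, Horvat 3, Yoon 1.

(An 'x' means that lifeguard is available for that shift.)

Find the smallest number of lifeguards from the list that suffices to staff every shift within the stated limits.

4

9 slots to fill and no one can take more than 3, so at least ⌈9/3⌉ = 3 lifeguards are needed.
Any 3 lifeguards together have capacity at most 3+3+2 = 8 < 9 slots, so 3 can never suffice.
Tanaka, Fong, Marcus, and Rossi alone can cover everything: Wed afternoon→Fong, Wed evening→Rossi, Thu morning→Rossi, Thu afternoon→Rossi, Thu evening→Marcus, Fri morning→Fong, Fri afternoon→Tanaka, Fri evening→Marcus, Sat morning→Tanaka.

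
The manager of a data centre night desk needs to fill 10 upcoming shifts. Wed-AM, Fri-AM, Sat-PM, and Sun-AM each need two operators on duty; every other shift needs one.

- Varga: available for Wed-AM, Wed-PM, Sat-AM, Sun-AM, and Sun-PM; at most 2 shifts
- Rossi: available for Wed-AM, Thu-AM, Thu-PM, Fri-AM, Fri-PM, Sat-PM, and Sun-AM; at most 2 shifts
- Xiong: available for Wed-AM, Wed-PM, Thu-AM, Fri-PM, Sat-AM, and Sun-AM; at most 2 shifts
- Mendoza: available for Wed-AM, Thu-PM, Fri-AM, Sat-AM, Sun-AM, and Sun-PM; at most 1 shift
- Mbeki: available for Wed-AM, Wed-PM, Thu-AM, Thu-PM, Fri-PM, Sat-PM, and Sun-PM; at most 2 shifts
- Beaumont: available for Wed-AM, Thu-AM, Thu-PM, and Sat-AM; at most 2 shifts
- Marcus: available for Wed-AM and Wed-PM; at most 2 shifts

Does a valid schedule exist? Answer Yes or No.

Total capacity is 2+2+2+1+2+2+2 = 13 but 14 worker-slots are needed — infeasible.

No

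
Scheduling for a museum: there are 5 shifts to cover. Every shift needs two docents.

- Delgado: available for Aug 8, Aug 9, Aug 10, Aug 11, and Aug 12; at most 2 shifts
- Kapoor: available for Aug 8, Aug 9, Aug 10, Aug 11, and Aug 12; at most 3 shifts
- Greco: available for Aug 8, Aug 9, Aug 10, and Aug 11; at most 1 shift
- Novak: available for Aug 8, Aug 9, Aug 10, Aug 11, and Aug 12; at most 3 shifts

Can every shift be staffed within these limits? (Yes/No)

Shifts {Aug 8, Aug 9, Aug 10, Aug 11, Aug 12} need 10 worker-slots in total, but the docents available for any of those shifts (Delgado, Kapoor, Greco, and Novak) can supply at most 9 among them. So no valid schedule exists.

No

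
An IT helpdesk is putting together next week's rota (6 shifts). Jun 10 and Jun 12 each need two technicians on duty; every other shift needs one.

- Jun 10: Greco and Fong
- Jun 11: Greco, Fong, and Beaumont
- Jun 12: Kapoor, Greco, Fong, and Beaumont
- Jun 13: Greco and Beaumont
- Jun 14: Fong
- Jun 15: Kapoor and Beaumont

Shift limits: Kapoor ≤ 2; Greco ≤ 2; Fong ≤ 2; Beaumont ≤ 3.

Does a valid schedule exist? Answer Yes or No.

Jun 10 can only be covered by Greco and Fong, so that assignment is forced.
Jun 14 can only be covered by Fong, so that assignment is forced.
One valid schedule: Jun 10→Greco+Fong, Jun 11→Beaumont, Jun 12→Kapoor+Beaumont, Jun 13→Greco, Jun 14→Fong, Jun 15→Kapoor.
Loads: Kapoor 2/2, Greco 2/2, Fong 2/2, Beaumont 2/3 — all within limits.

Yes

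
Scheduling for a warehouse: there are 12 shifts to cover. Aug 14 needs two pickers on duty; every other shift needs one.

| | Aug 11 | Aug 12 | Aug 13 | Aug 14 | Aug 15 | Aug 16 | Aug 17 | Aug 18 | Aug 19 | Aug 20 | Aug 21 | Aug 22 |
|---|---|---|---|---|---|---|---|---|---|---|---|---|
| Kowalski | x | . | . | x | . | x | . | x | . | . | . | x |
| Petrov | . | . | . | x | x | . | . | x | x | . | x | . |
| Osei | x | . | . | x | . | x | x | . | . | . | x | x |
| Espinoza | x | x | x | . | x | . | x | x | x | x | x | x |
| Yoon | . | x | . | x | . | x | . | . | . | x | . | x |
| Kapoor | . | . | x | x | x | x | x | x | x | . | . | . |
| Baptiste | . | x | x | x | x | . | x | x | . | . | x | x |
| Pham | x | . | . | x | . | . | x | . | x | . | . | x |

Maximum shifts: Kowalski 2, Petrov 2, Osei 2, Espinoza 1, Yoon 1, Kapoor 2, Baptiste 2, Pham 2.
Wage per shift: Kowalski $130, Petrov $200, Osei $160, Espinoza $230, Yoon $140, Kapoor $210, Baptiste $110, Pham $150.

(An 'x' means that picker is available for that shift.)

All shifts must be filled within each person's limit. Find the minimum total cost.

$2060

Picking the cheapest available picker for each shift independently would cost $1560, but that ignores the shift limits.
An optimal schedule: Aug 11→Kowalski, Aug 12→Baptiste, Aug 13→Baptiste, Aug 14→Petrov+Kapoor, Aug 15→Petrov, Aug 16→Kowalski, Aug 17→Pham, Aug 18→Kapoor, Aug 19→Pham, Aug 20→Yoon, Aug 21→Osei, Aug 22→Osei.
Total: 130 + 110 + 110 + 200 + 210 + 200 + 130 + 150 + 210 + 150 + 140 + 160 + 160 = $2060.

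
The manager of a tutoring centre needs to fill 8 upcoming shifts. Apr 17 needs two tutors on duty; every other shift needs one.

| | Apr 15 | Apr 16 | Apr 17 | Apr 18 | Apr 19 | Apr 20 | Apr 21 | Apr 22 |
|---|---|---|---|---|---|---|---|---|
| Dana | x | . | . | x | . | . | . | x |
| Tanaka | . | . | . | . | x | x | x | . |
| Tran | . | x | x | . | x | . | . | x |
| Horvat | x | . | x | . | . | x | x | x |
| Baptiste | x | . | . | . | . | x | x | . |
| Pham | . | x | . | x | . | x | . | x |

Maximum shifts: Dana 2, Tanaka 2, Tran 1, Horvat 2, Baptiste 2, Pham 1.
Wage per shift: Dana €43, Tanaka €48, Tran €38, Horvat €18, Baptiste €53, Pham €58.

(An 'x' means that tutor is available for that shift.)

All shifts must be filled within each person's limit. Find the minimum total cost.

Apr 17 can only be covered by Tran and Horvat, so that assignment is forced.
Picking the cheapest available tutor for each shift independently would cost €247, but that ignores the shift limits.
An optimal schedule: Apr 15→Dana, Apr 16→Pham, Apr 17→Tran+Horvat, Apr 18→Dana, Apr 19→Tanaka, Apr 20→Baptiste, Apr 21→Tanaka, Apr 22→Horvat.
Total: 43 + 58 + 38 + 18 + 43 + 48 + 53 + 48 + 18 = €367.

€367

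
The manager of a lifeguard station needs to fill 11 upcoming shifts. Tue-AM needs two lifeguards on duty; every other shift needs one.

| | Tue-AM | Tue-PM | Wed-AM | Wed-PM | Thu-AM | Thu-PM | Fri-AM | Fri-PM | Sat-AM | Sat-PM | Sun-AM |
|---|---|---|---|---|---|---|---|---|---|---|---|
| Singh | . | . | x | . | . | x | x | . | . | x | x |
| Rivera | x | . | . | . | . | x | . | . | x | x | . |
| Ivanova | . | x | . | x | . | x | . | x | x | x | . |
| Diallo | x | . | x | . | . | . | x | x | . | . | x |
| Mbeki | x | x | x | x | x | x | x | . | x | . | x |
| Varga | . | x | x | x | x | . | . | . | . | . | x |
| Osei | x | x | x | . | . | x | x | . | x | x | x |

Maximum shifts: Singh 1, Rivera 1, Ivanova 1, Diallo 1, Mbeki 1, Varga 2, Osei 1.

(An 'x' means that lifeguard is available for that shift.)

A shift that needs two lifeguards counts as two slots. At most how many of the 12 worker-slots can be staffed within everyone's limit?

Total capacity across all lifeguards is 1+1+1+1+1+2+1 = 8, and 12 slots are needed, so at most 8 can be filled.
An assignment achieving 8: Tue-AM→Rivera+Diallo, Tue-PM→Varga, Wed-PM→Varga, Thu-AM→Mbeki, Fri-AM→Singh, Fri-PM→Ivanova, Sat-AM→Osei.
Loads: Singh 1/1, Rivera 1/1, Ivanova 1/1, Diallo 1/1, Mbeki 1/1, Varga 2/2, Osei 1/1.

8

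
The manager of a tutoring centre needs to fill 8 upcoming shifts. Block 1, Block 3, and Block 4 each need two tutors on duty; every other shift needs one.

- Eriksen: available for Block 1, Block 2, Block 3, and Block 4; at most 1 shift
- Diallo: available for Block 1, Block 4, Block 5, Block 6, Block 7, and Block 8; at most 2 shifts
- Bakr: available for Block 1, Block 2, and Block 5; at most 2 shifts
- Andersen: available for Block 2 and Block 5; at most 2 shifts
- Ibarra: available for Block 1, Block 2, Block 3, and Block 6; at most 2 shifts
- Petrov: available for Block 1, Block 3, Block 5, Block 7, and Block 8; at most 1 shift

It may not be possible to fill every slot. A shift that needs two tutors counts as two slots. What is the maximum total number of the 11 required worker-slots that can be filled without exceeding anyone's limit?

Total capacity across all tutors is 1+2+2+2+2+1 = 10, and 11 slots are needed, so at most 10 can be filled.
Shifts {Block 3, Block 4, Block 7, Block 8} need 6 slots but only Eriksen, Diallo, Ibarra, and Petrov are available for them, supplying at most 5 — so at least 1 slot must go unfilled.
An assignment achieving 9: Block 1→Bakr+Ibarra, Block 2→Bakr, Block 3→Ibarra, Block 4→Eriksen+Diallo, Block 5→Andersen, Block 6→Diallo, Block 7→Petrov.
Loads: Eriksen 1/1, Diallo 2/2, Bakr 2/2, Andersen 1/2, Ibarra 2/2, Petrov 1/1.

9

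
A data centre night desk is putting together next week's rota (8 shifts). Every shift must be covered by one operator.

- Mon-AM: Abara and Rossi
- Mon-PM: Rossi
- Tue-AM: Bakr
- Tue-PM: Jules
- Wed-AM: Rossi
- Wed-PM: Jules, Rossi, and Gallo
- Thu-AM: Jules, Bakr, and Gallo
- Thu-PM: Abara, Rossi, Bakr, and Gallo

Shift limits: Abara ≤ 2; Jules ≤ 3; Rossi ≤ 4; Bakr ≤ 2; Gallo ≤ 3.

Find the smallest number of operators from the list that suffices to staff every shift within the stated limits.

8 slots to fill and no one can take more than 4, so at least ⌈8/4⌉ = 2 operators are needed.
Any 2 operators together have capacity at most 4+3 = 7 < 8 slots, so 2 can never suffice.
Jules, Rossi, and Bakr alone can cover everything: Mon-AM→Rossi, Mon-PM→Rossi, Tue-AM→Bakr, Tue-PM→Jules, Wed-AM→Rossi, Wed-PM→Jules, Thu-AM→Jules, Thu-PM→Rossi.

3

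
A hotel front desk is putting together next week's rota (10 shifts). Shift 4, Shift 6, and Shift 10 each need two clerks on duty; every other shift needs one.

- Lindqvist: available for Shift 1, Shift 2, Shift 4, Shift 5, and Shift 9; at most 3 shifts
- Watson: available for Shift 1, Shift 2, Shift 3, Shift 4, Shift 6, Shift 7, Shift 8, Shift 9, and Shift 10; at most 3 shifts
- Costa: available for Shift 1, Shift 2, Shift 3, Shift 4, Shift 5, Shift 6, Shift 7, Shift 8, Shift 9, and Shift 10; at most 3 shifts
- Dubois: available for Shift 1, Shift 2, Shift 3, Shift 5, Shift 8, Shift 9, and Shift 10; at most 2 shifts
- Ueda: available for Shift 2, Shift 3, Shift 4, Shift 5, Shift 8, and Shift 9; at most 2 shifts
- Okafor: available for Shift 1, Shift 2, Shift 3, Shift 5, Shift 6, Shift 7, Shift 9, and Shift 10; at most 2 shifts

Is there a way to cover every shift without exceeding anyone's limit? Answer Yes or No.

Yes

One valid schedule: Shift 1→Lindqvist, Shift 2→Lindqvist, Shift 3→Costa, Shift 4→Costa+Ueda, Shift 5→Lindqvist, Shift 6→Watson+Costa, Shift 7→Watson, Shift 8→Watson, Shift 9→Dubois, Shift 10→Dubois+Okafor.
Loads: Lindqvist 3/3, Watson 3/3, Costa 3/3, Dubois 2/2, Ueda 1/2, Okafor 1/2 — all within limits.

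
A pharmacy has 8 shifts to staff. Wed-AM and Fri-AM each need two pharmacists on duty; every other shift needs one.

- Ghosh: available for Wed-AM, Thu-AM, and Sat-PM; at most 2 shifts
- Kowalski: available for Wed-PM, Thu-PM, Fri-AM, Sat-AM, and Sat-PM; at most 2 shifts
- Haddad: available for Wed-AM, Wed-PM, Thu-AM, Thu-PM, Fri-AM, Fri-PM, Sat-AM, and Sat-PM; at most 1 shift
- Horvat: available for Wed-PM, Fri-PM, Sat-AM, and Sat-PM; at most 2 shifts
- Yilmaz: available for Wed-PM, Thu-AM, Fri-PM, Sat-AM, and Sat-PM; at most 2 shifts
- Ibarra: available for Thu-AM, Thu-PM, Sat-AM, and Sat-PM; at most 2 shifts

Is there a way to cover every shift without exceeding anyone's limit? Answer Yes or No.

Total capacity is 11 and 10 slots are needed, so capacity alone doesn't rule it out.
Shifts {Wed-AM, Fri-AM} need 4 worker-slots in total, but the pharmacists available for any of those shifts (Ghosh, Kowalski, and Haddad) can supply at most 3 among them. So no valid schedule exists.

No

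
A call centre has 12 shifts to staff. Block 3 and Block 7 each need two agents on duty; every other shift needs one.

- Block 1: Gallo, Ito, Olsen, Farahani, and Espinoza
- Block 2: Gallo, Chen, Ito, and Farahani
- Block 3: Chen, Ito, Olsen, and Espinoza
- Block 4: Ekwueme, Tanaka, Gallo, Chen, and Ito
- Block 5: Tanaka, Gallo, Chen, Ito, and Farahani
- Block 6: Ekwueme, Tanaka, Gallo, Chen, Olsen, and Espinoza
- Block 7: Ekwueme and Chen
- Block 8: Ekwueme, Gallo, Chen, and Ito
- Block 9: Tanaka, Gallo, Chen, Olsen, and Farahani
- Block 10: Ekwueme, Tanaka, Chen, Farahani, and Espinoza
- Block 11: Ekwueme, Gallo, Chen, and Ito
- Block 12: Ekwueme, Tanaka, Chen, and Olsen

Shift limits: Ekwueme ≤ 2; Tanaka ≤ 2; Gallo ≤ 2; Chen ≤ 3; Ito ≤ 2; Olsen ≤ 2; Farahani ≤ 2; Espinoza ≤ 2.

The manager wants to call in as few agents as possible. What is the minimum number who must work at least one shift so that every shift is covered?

14 slots to fill and no one can take more than 3, so at least ⌈14/3⌉ = 5 agents are needed.
Any 6 agents together have capacity at most 3+2+2+2+2+2 = 13 < 14 slots, so 6 can never suffice.
Ekwueme, Tanaka, Gallo, Chen, Ito, Olsen, and Farahani alone can cover everything: Block 1→Gallo, Block 2→Gallo, Block 3→Chen+Ito, Block 4→Ito, Block 5→Farahani, Block 6→Olsen, Block 7→Ekwueme+Chen, Block 8→Ekwueme, Block 9→Olsen, Block 10→Tanaka, Block 11→Chen, Block 12→Tanaka.

7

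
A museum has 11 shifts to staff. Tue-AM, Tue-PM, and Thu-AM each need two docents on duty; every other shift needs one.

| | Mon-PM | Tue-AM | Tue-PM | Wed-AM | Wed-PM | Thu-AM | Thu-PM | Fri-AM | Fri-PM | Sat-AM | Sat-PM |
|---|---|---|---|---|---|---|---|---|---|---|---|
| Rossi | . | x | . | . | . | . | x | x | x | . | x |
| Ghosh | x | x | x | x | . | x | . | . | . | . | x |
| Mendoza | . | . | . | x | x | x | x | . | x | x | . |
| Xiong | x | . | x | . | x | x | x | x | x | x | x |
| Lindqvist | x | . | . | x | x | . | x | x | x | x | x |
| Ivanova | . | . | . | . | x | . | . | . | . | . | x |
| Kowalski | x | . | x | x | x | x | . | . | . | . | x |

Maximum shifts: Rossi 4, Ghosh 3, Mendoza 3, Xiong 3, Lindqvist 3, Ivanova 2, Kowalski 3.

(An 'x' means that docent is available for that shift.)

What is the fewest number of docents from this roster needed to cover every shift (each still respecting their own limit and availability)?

14 slots to fill and no one can take more than 4, so at least ⌈14/4⌉ = 4 docents are needed.
Any 4 docents together have capacity at most 4+3+3+3 = 13 < 14 slots, so 4 can never suffice.
Rossi, Ghosh, Mendoza, Xiong, and Lindqvist alone can cover everything: Mon-PM→Ghosh, Tue-AM→Rossi+Ghosh, Tue-PM→Ghosh+Xiong, Wed-AM→Mendoza, Wed-PM→Mendoza, Thu-AM→Mendoza+Xiong, Thu-PM→Rossi, Fri-AM→Rossi, Fri-PM→Rossi, Sat-AM→Xiong, Sat-PM→Lindqvist.

5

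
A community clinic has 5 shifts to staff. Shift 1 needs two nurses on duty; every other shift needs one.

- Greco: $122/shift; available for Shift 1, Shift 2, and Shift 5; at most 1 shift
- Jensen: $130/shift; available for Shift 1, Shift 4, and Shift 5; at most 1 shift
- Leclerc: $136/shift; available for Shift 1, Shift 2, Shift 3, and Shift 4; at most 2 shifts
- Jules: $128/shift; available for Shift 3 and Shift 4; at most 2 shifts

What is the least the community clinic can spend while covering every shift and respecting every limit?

Picking the cheapest available nurse for each shift independently would cost $752, but that ignores the shift limits.
An optimal schedule: Shift 1→Jensen+Leclerc, Shift 2→Leclerc, Shift 3→Jules, Shift 4→Jules, Shift 5→Greco.
Total: 130 + 136 + 136 + 128 + 128 + 122 = $780.

$780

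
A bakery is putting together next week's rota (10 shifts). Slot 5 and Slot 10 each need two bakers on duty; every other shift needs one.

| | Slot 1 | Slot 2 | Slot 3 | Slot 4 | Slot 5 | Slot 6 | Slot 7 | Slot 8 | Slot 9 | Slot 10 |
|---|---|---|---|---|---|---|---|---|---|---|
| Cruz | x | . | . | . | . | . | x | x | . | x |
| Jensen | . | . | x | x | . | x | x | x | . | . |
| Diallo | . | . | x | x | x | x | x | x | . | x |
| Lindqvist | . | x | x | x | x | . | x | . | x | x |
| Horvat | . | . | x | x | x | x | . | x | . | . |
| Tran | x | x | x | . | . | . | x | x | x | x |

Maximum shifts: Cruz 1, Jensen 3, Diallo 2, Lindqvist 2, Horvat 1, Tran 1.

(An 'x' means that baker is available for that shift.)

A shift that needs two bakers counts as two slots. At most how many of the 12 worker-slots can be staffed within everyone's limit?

10

Total capacity across all bakers is 1+3+2+2+1+1 = 10, and 12 slots are needed, so at most 10 can be filled.
An assignment achieving 10: Slot 1→Cruz, Slot 2→Lindqvist, Slot 3→Jensen, Slot 4→Jensen, Slot 5→Diallo+Horvat, Slot 6→Jensen, Slot 9→Lindqvist, Slot 10→Diallo+Tran.
Loads: Cruz 1/1, Jensen 3/3, Diallo 2/2, Lindqvist 2/2, Horvat 1/1, Tran 1/1.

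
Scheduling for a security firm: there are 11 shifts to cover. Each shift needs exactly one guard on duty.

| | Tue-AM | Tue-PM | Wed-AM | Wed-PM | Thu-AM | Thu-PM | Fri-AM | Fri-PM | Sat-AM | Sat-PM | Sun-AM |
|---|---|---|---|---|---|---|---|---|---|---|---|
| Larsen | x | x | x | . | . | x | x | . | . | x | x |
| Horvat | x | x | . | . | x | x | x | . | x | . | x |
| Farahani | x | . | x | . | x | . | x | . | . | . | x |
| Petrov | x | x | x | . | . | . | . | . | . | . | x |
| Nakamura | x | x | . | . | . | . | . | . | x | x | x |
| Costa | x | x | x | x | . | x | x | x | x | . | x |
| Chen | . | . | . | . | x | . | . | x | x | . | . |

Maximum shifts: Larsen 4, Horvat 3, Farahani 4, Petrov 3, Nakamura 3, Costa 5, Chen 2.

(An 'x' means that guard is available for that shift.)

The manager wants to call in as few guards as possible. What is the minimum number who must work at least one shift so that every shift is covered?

3

11 slots to fill and no one can take more than 5, so at least ⌈11/5⌉ = 3 guards are needed.
Larsen, Horvat, and Costa alone can cover everything: Tue-AM→Larsen, Tue-PM→Larsen, Wed-AM→Larsen, Wed-PM→Costa, Thu-AM→Horvat, Thu-PM→Horvat, Fri-AM→Costa, Fri-PM→Costa, Sat-AM→Horvat, Sat-PM→Larsen, Sun-AM→Costa.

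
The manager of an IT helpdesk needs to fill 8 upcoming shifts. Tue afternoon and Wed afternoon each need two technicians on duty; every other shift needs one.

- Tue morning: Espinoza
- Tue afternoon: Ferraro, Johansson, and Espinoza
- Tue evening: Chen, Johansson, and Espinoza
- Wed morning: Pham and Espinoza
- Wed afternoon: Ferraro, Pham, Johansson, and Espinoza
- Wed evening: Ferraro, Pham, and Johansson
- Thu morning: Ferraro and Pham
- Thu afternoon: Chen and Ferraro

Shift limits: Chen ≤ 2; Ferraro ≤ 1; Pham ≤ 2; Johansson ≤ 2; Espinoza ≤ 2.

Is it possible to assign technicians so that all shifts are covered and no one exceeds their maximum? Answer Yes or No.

Total capacity is 2+1+2+2+2 = 9 but 10 worker-slots are needed — infeasible.

No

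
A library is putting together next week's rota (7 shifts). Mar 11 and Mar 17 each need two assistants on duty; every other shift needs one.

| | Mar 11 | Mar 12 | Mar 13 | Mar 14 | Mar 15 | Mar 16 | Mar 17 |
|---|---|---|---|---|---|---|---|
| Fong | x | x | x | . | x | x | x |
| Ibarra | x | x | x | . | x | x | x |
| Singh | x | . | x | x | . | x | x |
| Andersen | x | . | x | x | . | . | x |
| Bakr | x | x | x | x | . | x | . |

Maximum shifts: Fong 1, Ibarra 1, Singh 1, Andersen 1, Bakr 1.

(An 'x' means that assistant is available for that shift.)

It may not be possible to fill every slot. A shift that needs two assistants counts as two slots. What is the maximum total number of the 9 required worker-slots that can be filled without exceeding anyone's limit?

Total capacity across all assistants is 1+1+1+1+1 = 5, and 9 slots are needed, so at most 5 can be filled.
An assignment achieving 5: Mar 12→Ibarra, Mar 14→Singh, Mar 15→Fong, Mar 16→Bakr, Mar 17→Andersen.
Loads: Fong 1/1, Ibarra 1/1, Singh 1/1, Andersen 1/1, Bakr 1/1.

5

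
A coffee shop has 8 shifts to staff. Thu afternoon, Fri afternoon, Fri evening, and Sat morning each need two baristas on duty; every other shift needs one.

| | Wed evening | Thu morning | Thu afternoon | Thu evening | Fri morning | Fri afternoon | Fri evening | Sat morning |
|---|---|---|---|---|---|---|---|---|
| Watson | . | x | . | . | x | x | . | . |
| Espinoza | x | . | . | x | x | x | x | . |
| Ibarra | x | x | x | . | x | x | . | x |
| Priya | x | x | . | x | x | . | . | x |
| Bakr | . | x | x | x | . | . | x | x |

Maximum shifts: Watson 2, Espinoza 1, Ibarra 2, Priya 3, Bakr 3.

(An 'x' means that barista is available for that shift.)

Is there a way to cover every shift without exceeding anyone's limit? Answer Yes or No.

No

Total capacity is 2+1+2+3+3 = 11 but 12 worker-slots are needed — infeasible.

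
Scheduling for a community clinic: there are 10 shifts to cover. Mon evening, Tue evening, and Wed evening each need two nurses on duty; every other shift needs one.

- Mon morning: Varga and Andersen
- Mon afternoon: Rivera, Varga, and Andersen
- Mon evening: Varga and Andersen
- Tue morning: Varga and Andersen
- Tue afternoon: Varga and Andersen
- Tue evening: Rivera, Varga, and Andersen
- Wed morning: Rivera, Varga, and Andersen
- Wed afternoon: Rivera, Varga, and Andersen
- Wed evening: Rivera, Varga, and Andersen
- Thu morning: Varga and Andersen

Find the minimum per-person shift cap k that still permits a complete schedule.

5

With 3 nurses and 13 worker-slots to fill, someone must work at least ⌈13/3⌉ = 5 shifts, so k ≥ 5.
k = 5 works: Mon morning→Varga, Mon afternoon→Rivera, Mon evening→Varga+Andersen, Tue morning→Varga, Tue afternoon→Varga, Tue evening→Rivera+Andersen, Wed morning→Rivera, Wed afternoon→Rivera, Wed evening→Rivera+Andersen, Thu morning→Varga.
Loads: Rivera 5, Varga 5, Andersen 3 — all ≤ 5.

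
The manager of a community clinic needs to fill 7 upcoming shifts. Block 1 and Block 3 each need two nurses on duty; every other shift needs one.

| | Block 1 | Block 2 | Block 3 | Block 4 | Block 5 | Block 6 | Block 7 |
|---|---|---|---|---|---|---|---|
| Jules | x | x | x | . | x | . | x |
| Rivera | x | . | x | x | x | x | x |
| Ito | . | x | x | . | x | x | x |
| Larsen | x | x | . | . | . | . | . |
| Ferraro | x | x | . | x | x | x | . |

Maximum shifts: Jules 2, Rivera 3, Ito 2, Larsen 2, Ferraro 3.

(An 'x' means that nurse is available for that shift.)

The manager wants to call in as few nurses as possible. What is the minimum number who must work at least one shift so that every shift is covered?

9 slots to fill and no one can take more than 3, so at least ⌈9/3⌉ = 3 nurses are needed.
Any 3 nurses together have capacity at most 3+3+2 = 8 < 9 slots, so 3 can never suffice.
Jules, Rivera, Ito, and Larsen alone can cover everything: Block 1→Jules+Larsen, Block 2→Larsen, Block 3→Jules+Rivera, Block 4→Rivera, Block 5→Ito, Block 6→Rivera, Block 7→Ito.

4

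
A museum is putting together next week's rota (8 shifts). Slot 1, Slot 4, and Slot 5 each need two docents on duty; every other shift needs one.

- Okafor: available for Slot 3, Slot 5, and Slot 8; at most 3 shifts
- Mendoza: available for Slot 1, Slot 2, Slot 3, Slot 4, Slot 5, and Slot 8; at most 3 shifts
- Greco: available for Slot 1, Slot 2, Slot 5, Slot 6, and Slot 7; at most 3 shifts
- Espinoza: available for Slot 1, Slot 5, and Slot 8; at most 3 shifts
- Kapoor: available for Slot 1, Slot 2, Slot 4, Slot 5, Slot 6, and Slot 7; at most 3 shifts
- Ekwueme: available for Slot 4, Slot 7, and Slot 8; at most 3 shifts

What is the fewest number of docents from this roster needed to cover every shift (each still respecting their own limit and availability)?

4

11 slots to fill and no one can take more than 3, so at least ⌈11/3⌉ = 4 docents are needed.
Okafor, Mendoza, Greco, and Kapoor alone can cover everything: Slot 1→Mendoza+Greco, Slot 2→Mendoza, Slot 3→Okafor, Slot 4→Mendoza+Kapoor, Slot 5→Okafor+Kapoor, Slot 6→Greco, Slot 7→Greco, Slot 8→Okafor.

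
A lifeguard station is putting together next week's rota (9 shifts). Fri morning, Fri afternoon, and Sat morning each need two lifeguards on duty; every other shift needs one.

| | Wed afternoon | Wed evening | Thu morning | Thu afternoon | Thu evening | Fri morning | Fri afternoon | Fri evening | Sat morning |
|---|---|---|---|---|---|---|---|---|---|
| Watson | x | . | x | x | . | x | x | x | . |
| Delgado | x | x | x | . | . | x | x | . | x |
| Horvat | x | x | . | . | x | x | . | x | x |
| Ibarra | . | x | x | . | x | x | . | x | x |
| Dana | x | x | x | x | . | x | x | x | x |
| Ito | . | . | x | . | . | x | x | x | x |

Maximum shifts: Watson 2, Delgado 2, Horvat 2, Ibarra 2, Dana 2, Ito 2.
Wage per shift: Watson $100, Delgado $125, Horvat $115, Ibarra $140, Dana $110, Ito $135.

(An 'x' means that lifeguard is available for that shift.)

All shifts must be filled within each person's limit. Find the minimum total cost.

Picking the cheapest available lifeguard for each shift independently would cost $1270, but that ignores the shift limits.
An optimal schedule: Wed afternoon→Watson, Wed evening→Delgado, Thu morning→Delgado, Thu afternoon→Watson, Thu evening→Horvat, Fri morning→Ibarra+Ito, Fri afternoon→Dana+Ito, Fri evening→Horvat, Sat morning→Ibarra+Dana.
Total: 100 + 125 + 125 + 100 + 115 + 140 + 135 + 110 + 135 + 115 + 140 + 110 = $1450.

$1450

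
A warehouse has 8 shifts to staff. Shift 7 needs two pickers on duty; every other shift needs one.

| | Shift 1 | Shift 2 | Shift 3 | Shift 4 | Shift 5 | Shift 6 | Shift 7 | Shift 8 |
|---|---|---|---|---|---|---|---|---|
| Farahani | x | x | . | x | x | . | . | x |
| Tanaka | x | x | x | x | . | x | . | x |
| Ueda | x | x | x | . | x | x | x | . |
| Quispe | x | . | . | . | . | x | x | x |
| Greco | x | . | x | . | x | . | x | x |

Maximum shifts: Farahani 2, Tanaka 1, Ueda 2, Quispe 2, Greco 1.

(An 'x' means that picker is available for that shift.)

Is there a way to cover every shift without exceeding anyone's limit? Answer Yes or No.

No

Total capacity is 2+1+2+2+1 = 8 but 9 worker-slots are needed — infeasible.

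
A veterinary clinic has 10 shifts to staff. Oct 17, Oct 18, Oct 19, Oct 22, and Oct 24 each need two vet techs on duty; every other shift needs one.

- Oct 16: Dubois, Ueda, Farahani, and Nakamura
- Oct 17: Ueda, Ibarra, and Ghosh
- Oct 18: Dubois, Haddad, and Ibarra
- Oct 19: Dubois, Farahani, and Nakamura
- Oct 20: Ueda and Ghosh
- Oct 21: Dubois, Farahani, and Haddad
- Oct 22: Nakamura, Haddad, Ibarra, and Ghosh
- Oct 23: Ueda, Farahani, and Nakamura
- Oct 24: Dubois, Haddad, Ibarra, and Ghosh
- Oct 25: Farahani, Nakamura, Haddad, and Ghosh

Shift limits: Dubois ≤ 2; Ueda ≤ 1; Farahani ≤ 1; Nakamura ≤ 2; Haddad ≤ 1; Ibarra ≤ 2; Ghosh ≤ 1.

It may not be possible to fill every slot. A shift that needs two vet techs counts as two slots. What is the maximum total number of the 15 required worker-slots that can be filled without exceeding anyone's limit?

Total capacity across all vet techs is 2+1+1+2+1+2+1 = 10, and 15 slots are needed, so at most 10 can be filled.
An assignment achieving 10: Oct 16→Nakamura, Oct 17→Ibarra+Ghosh, Oct 18→Dubois+Haddad, Oct 19→Dubois+Farahani, Oct 20→Ueda, Oct 22→Ibarra, Oct 23→Nakamura.
Loads: Dubois 2/2, Ueda 1/1, Farahani 1/1, Nakamura 2/2, Haddad 1/1, Ibarra 2/2, Ghosh 1/1.

10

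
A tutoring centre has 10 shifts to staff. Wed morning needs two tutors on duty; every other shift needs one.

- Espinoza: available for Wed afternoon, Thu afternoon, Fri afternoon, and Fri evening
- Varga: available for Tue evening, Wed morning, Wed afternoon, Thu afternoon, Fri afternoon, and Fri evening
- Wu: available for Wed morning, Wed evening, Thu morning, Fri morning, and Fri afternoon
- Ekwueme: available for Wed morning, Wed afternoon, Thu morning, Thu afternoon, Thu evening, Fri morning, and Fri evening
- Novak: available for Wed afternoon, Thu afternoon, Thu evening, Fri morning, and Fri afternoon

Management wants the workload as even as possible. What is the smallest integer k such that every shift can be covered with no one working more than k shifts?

3

With 5 tutors and 11 worker-slots to fill, someone must work at least ⌈11/5⌉ = 3 shifts, so k ≥ 3.
k = 3 works: Tue evening→Varga, Wed morning→Varga+Wu, Wed afternoon→Espinoza, Wed evening→Wu, Thu morning→Wu, Thu afternoon→Espinoza, Thu evening→Ekwueme, Fri morning→Ekwueme, Fri afternoon→Varga, Fri evening→Espinoza.
Loads: Espinoza 3, Varga 3, Wu 3, Ekwueme 2, Novak 0 — all ≤ 3.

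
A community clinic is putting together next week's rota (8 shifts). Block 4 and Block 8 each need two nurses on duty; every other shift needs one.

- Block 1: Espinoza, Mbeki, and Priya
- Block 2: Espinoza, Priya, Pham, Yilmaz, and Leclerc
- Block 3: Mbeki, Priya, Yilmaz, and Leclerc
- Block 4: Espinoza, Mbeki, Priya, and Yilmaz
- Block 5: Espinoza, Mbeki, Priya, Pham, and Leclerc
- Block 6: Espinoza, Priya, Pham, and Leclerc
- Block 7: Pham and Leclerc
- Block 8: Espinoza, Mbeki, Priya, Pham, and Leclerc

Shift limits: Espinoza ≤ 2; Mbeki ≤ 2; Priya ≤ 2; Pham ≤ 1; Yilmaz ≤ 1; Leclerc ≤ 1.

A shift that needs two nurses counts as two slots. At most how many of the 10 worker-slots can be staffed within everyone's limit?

Total capacity across all nurses is 2+2+2+1+1+1 = 9, and 10 slots are needed, so at most 9 can be filled.
An assignment achieving 9: Block 1→Espinoza, Block 2→Yilmaz, Block 3→Mbeki, Block 4→Espinoza+Mbeki, Block 5→Priya, Block 6→Priya, Block 7→Pham, Block 8→Leclerc.
Loads: Espinoza 2/2, Mbeki 2/2, Priya 2/2, Pham 1/1, Yilmaz 1/1, Leclerc 1/1.

9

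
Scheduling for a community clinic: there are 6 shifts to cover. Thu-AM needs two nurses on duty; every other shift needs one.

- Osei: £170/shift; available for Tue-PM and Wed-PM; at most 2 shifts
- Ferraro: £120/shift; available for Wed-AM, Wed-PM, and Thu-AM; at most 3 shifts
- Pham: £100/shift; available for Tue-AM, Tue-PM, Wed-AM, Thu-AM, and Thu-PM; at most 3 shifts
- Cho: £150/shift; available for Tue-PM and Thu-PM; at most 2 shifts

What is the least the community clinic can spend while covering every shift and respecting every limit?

Tue-AM can only be covered by Pham, so that assignment is forced.
Thu-AM can only be covered by Ferraro and Pham, so that assignment is forced.
Picking the cheapest available nurse for each shift independently would cost £740, but that ignores the shift limits.
An optimal schedule: Tue-AM→Pham, Tue-PM→Cho, Wed-AM→Ferraro, Wed-PM→Ferraro, Thu-AM→Pham+Ferraro, Thu-PM→Pham.
Total: 100 + 150 + 120 + 120 + 100 + 120 + 100 = £810.

£810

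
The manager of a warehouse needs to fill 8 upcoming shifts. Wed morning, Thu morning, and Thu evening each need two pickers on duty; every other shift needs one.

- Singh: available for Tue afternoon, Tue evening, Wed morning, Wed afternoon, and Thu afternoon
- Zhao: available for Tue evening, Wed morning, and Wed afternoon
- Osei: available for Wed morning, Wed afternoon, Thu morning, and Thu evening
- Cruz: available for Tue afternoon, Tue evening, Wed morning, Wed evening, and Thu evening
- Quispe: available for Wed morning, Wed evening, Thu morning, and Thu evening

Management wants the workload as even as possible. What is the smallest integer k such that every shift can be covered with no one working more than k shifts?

3

With 5 pickers and 11 worker-slots to fill, someone must work at least ⌈11/5⌉ = 3 shifts, so k ≥ 3.
k = 3 works: Tue afternoon→Singh, Tue evening→Singh, Wed morning→Zhao+Osei, Wed afternoon→Zhao, Wed evening→Cruz, Thu morning→Osei+Quispe, Thu afternoon→Singh, Thu evening→Osei+Cruz.
Loads: Singh 3, Zhao 2, Osei 3, Cruz 2, Quispe 1 — all ≤ 3.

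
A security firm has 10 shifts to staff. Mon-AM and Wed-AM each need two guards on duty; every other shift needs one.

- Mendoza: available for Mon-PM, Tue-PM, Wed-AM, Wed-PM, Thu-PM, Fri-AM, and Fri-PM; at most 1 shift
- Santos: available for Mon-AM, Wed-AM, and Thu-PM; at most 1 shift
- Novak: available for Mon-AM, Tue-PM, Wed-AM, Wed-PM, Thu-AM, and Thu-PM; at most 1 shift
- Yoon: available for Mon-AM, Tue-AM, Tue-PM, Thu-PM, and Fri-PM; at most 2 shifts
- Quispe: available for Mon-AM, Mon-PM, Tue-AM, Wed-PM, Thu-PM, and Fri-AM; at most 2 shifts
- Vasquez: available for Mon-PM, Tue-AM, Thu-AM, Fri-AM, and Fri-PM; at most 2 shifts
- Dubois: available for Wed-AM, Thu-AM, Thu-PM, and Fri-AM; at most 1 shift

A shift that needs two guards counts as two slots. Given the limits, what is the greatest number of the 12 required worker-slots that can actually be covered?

Total capacity across all guards is 1+1+1+2+2+2+1 = 10, and 12 slots are needed, so at most 10 can be filled.
An assignment achieving 10: Mon-AM→Santos+Quispe, Mon-PM→Mendoza, Tue-AM→Yoon, Tue-PM→Novak, Wed-AM→Dubois, Wed-PM→Quispe, Thu-AM→Vasquez, Fri-AM→Vasquez, Fri-PM→Yoon.
Loads: Mendoza 1/1, Santos 1/1, Novak 1/1, Yoon 2/2, Quispe 2/2, Vasquez 2/2, Dubois 1/1.

10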